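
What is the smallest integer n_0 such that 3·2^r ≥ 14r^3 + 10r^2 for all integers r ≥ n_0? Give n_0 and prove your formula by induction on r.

n_0 = 14

At r = 13: 24576 < 32448, so the inequality fails and n_0 ≥ 14. We prove 3·2^r ≥ 14r^3 + 10r^2 for all r ≥ 14.
Base case (r = 14): 3·2^r = 49152 and 14r^3 + 10r^2 = 40376, so 49152 ≥ 40376.
For the inductive step, assume it holds for an arbitrary m ≥ 14, so 3·2^m ≥ 14m^3 + 10m^2.
Then 3·2^(m + 1) = 2·(3·2^m) ≥ 2·(14m^3 + 10m^2).
Also, for m ≥ 14 we have 2·(14m^3 + 10m^2) ≥ 14(m+1)^3 + 10(m+1)^2, since 2·(14m^3 + 10m^2) − (14(m+1)^3 + 10(m+1)^2) = 14m^3 - 32m^2 - 62m - 24, which is nonnegative for all m ≥ 14.
Combining, 3·2^(m + 1) ≥ 14(m+1)^3 + 10(m+1)^2.
By the principle of mathematical induction, the result holds for all r ≥ 14.
Hence the smallest such n_0 is 14.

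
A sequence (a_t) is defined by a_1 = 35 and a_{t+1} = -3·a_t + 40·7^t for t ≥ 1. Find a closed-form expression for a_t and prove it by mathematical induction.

Computing the first terms: a_1 = 35, a_2 = 175, a_3 = 1435. This suggests a_t = 7(-3)^(t - 1) + 4·7^t.
When t = 1: the formula gives 35 = 35 = a_1.
Inductive step: suppose the statement holds for some j ≥ 1, so a_j = 7(-3)^(j - 1) + 4·7^j.
Then a_{j+1} = -3·a_j + 40·7^j = -3·(7(-3)^(j - 1) + 4·7^j) + 40·7^j = 7(-3)^j + 4·7^(j + 1) = 7(-3)^((j+1) - 1) + 4·7^(j+1),
which is the claimed formula at t = j+1.
By the principle of mathematical induction, the result holds for all t ≥ 1.

a_t = 7(-3)^(t - 1) + 4·7^t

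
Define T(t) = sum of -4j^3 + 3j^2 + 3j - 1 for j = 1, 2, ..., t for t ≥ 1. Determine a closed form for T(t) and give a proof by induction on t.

T(t) = -t(t^3 + t^2 - 2t - 1)

We claim T(t) = -t(t^3 + t^2 - 2t - 1) for all t ≥ 1.
Base case (t = 1): T(1) = 1, and the closed form gives 1. They agree.
Suppose the result is true for t = j, so T(j) = j(-j^3 - j^2 + 2j + 1).
Then T(j+1) = T(j) + (-4j^3 - 9j^2 - 3j + 1) = (j(-j^3 - j^2 + 2j + 1)) + (-4j^3 - 9j^2 - 3j + 1).
Simplifying, T(j+1) = -(j + 1)(j^3 + 4j^2 + 3j - 1) = -(j+1)((j+1)^3 + (j+1)^2 - 2(j+1) - 1),
which is the closed form with t = j+1.
This completes the induction.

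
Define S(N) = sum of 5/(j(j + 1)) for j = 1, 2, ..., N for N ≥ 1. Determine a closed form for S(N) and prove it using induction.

We claim S(N) = 5N/(N + 1) for all N ≥ 1.
Base step (N = 1): S(1) = 5/2, and the closed form gives 5/2. They agree.
Inductive step: suppose the statement holds for some j ≥ 1, so S(j) = 5j/(j + 1).
Then S(j+1) = S(j) + (5/((j + 1)(j + 2))) = (5j/(j + 1)) + (5/((j + 1)(j + 2))).
Simplifying, S(j+1) = 5(j + 1)/(j + 2) = 5(j+1)/((j+1) + 1),
which is the closed form with N = j+1.
This completes the induction.

S(N) = 5N/(N + 1)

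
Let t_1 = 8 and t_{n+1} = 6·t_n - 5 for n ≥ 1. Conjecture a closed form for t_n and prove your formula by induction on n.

Computing the first terms: t_1 = 8, t_2 = 43, t_3 = 253. This suggests t_n = 7·6^(n - 1) + 1.
For the base case n = 1: the formula gives 8 = 8 = t_1.
Suppose the result is true for n = k, so t_k = 7·6^(k - 1) + 1.
Then t_{k+1} = 6·t_k - 5 = 6·(7·6^(k - 1) + 1) - 5 = 7·6^k + 1 = 7·6^((k+1) - 1) + 1,
which is the claimed formula at n = k+1.
This completes the induction.

t_n = 7·6^(n - 1) + 1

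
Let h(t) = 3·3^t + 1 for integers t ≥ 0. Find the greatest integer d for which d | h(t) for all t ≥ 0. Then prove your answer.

Computing the first values: h(0) = 4 and h(1) = 10; gcd(4, 10) = 2, so d ≤ 2.
We prove 2 | 3·3^t + 1 for all t ≥ 0 by induction on t.
Base case (t = 0): h(0) = 4 = 2·(2), so 2 | h(0).
Inductive step: assume the claim holds for t = m, i.e. 2 | h(m). Then
h(m+1) = 3·3^(m+1) + 1 = 3·(3·3^m + 1) - 2 = 3·h(m) - 2. The first term is divisible by 2 by the inductive hypothesis, and -2 is divisible by 2. Hence 2 | h(m+1).
This completes the induction.
Therefore the largest such d is 2.

d = 2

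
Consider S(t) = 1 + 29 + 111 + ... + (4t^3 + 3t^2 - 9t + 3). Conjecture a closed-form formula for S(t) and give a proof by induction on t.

S(t) = t(t^3 + 3t^2 - 2t - 1)

We claim S(t) = t(t^3 + 3t^2 - 2t - 1) for all t ≥ 1.
Base step (t = 1): S(1) = 1, and the closed form gives 1. They agree.
For the inductive step, assume it holds for an arbitrary m ≥ 1, so S(m) = m(m^3 + 3m^2 - 2m - 1).
Then S(m+1) = S(m) + (4m^3 + 15m^2 + 9m + 1) = (m(m^3 + 3m^2 - 2m - 1)) + (4m^3 + 15m^2 + 9m + 1).
Simplifying, S(m+1) = (m + 1)(m^3 + 6m^2 + 7m + 1) = (m+1)((m+1)^3 + 3(m+1)^2 - 2(m+1) - 1),
which is the closed form with t = m+1.
By the principle of mathematical induction, the result holds for all t ≥ 1.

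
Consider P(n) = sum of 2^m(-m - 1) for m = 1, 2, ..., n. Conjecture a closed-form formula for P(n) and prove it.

P(n) = -2^(n + 1)n

We claim P(n) = -2^(n + 1)n for all n ≥ 1.
When n = 1: P(1) = -4, and the closed form gives -4. They agree.
For the inductive step, assume it holds for an arbitrary m ≥ 1, so P(m) = -2^(m + 1)m.
Then P(m+1) = P(m) + (2^(m + 1)(-m - 2)) = (-2^(m + 1)m) + (2^(m + 1)(-m - 2)).
Simplifying, P(m+1) = 2^(m + 2)(-m - 1) = -2^((m+1) + 1)(m+1),
which is the closed form with n = m+1.
Hence, by induction on n, the claim holds for every n ≥ 1.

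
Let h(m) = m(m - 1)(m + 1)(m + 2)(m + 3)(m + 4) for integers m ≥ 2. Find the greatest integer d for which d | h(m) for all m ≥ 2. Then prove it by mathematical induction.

d = 720

Computing the first values: h(2) = 720 and h(3) = 5040; gcd(720, 5040) = 720, so d ≤ 720.
We prove 720 | m(m - 1)(m + 1)(m + 2)(m + 3)(m + 4) for all m ≥ 2 by induction on m.
Base case (m = 2): h(2) = 720 = 720·(1), so 720 | h(2).
Suppose the result is true for m = k, i.e. 720 | h(k). Then
h(k+1) − h(k) = k·(k+1)·(k+2)·(k+3)·(k+4)·(k+5) − (k-1)·k·(k+1)·(k+2)·(k+3)·(k+4) = k·(k+1)·(k+2)·(k+3)·(k+4)·[(k+5) − (k-1)] = 6·k·(k+1)·(k+2)·(k+3)·(k+4). The product of 5 consecutive integers is divisible by (5)! = 120, so h(k+1) − h(k) is divisible by 6·120 = 720. By the inductive hypothesis 720 | h(k), hence 720 | h(k+1).
By the principle of mathematical induction, the result holds for all m ≥ 2.
Therefore the largest such d is 720.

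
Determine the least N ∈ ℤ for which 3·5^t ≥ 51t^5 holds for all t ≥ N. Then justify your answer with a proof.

At t = 8: 1171875 < 1671168, so the inequality fails and N ≥ 9. We prove 3·5^t ≥ 51t^5 for all t ≥ 9.
When t = 9: 3·5^t = 5859375 and 51t^5 = 3011499, so 5859375 ≥ 3011499.
Inductive step: suppose the statement holds for some i ≥ 9, so 3·5^i ≥ 51i^5.
Then 3·5^(i + 1) = 5·(3·5^i) ≥ 5·(51i^5).
Also, for i ≥ 9 we have 5·(51i^5) ≥ 51(i+1)^5, since 5 ≥ (1 + 1/i)^5 for all i ≥ 9.
Combining, 3·5^(i + 1) ≥ 51(i+1)^5.
By induction, the statement is established for all t ≥ 9.
Hence the smallest such N is 9.

N = 9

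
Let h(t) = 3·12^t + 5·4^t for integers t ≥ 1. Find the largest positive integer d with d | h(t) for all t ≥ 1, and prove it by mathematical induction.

d = 8

Computing the first values: h(1) = 56 and h(2) = 512; gcd(56, 512) = 8, so d ≤ 8.
We prove 8 | 3·12^t + 5·4^t for all t ≥ 1 by induction on t.
Base case (t = 1): h(1) = 56 = 8·(7), so 8 | h(1).
For the inductive step, assume it holds for an arbitrary p ≥ 1, i.e. 8 | h(p). Then
h(p+1) − 12·h(p) = (3·12^(p+1) + 5·4^(p+1)) − 12·(3·12^p + 5·4^p) = (5)·4^p·(4 − 12) = (-40)·4^p. Since 8 | h(p) by the inductive hypothesis, 8 | 12·h(p); and 8 | -40 since -40 = 8·-5. Therefore 8 | h(p+1).
By induction, the statement is established for all t ≥ 1.
Therefore the largest such d is 8.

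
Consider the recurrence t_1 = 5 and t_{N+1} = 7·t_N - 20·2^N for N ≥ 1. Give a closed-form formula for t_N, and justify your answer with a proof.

Computing the first terms: t_1 = 5, t_2 = -5, t_3 = -115. This suggests t_N = 2^(N + 2) - 3·7^(N - 1).
Base step (N = 1): the formula gives 5 = 5 = t_1.
Suppose the result is true for N = m, so t_m = 2^(m + 2) - 3·7^(m - 1).
Then t_{m+1} = 7·t_m - 20·2^m = 7·(2^(m + 2) - 3·7^(m - 1)) - 20·2^m = 2^(m + 3) - 3·7^m = 2^((m+1) + 2) - 3·7^((m+1) - 1),
which is the claimed formula at N = m+1.
This completes the induction.

t_N = 2^(N + 2) - 3·7^(N - 1)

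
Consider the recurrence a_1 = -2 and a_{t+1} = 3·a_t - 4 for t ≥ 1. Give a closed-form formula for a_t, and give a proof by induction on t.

Computing the first terms: a_1 = -2, a_2 = -10, a_3 = -34. This suggests a_t = -4·3^(t - 1) + 2.
For the base case t = 1: the formula gives -2 = -2 = a_1.
For the inductive step, assume it holds for an arbitrary r ≥ 1, so a_r = -4·3^(r - 1) + 2.
Then a_{r+1} = 3·a_r - 4 = 3·(-4·3^(r - 1) + 2) - 4 = -4·3^r + 2 = -4·3^((r+1) - 1) + 2,
which is the claimed formula at t = r+1.
By induction, the statement is established for all t ≥ 1.

a_t = -4·3^(t - 1) + 2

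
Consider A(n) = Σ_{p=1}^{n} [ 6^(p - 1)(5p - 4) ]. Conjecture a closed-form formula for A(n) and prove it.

A(n) = 6^n(n - 1) + 1

We claim A(n) = 6^n(n - 1) + 1 for all n ≥ 1.
For the base case n = 1: A(1) = 1, and the closed form gives 1. They agree.
Inductive step: assume the claim holds for n = p, so A(p) = 6^p(p - 1) + 1.
Then A(p+1) = A(p) + (6^p(5p + 1)) = (6^p(p - 1) + 1) + (6^p(5p + 1)).
Simplifying, A(p+1) = 6^(p + 1)p + 1 = 6^(p+1)((p+1) - 1) + 1,
which is the closed form with n = p+1.
By the principle of mathematical induction, the result holds for all n ≥ 1.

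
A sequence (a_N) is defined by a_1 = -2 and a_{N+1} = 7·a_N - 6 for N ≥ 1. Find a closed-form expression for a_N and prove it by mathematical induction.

Computing the first terms: a_1 = -2, a_2 = -20, a_3 = -146. This suggests a_N = -3·7^(N - 1) + 1.
Base case (N = 1): the formula gives -2 = -2 = a_1.
Suppose the result is true for N = j, so a_j = -3·7^(j - 1) + 1.
Then a_{j+1} = 7·a_j - 6 = 7·(-3·7^(j - 1) + 1) - 6 = -3·7^j + 1 = -3·7^((j+1) - 1) + 1,
which is the claimed formula at N = j+1.
By the principle of mathematical induction, the result holds for all N ≥ 1.

a_N = -3·7^(N - 1) + 1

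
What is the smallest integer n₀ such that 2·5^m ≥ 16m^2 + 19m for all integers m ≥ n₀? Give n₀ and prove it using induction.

At m = 2: 50 < 102, so the inequality fails and n₀ ≥ 3. We prove 2·5^m ≥ 16m^2 + 19m for all m ≥ 3.
Base step (m = 3): 2·5^m = 250 and 16m^2 + 19m = 201, so 250 ≥ 201.
For the inductive step, assume it holds for an arbitrary k ≥ 3, so 2·5^k ≥ 16k^2 + 19k.
Then 2·5^(k + 1) = 5·(2·5^k) ≥ 5·(16k^2 + 19k).
Also, for k ≥ 3 we have 5·(16k^2 + 19k) ≥ 16(k+1)^2 + 19(k+1), since 5·(16k^2 + 19k) − (16(k+1)^2 + 19(k+1)) = 64k^2 + 44k - 35, which is nonnegative for all k ≥ 3.
Combining, 2·5^(k + 1) ≥ 16(k+1)^2 + 19(k+1).
By induction, the statement is established for all m ≥ 3.
Hence the smallest such n₀ is 3.

n₀ = 3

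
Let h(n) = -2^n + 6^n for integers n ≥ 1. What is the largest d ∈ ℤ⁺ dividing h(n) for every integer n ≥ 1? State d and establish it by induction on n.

Computing the first values: h(1) = 4 and h(2) = 32; gcd(4, 32) = 4, so d ≤ 4.
We prove 4 | -2^n + 6^n for all n ≥ 1 by induction on n.
For the base case n = 1: h(1) = 4 = 4·(1), so 4 | h(1).
For the inductive step, assume it holds for an arbitrary j ≥ 1, i.e. 4 | h(j). Then
6^{j+1} − 2^{j+1} = 6·6^j − 2·2^j = 6·(6^j − 2^j) + (4)·2^j. The first term is divisible by 4 by the inductive hypothesis, and the second term (4)·2^j is divisible by 4 since 4 | 4. Hence 4 | h(j+1).
By induction, the statement is established for all n ≥ 1.
Therefore the largest such d is 4.

d = 4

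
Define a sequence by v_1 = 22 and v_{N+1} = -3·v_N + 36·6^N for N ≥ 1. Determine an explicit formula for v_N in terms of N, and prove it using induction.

Computing the first terms: v_1 = 22, v_2 = 150, v_3 = 846. This suggests v_N = -2(-3)^(N - 1) + 4·6^N.
Base step (N = 1): the formula gives 22 = 22 = v_1.
Inductive step: assume the claim holds for N = r, so v_r = -2(-3)^(r - 1) + 4·6^r.
Then v_{r+1} = -3·v_r + 36·6^r = -3·(-2(-3)^(r - 1) + 4·6^r) + 36·6^r = -2(-3)^r + 4·6^(r + 1) = -2(-3)^((r+1) - 1) + 4·6^(r+1),
which is the claimed formula at N = r+1.
Hence, by induction on N, the claim holds for every N ≥ 1.

v_N = -2(-3)^(N - 1) + 4·6^N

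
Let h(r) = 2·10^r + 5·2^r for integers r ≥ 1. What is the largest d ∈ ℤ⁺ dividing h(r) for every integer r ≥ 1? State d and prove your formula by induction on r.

Computing the first values: h(1) = 30 and h(2) = 220; gcd(30, 220) = 10, so d ≤ 10.
We prove 10 | 2·10^r + 5·2^r for all r ≥ 1 by induction on r.
For the base case r = 1: h(1) = 30 = 10·(3), so 10 | h(1).
Inductive step: suppose the statement holds for some j ≥ 1, i.e. 10 | h(j). Then
h(j+1) − 10·h(j) = (2·10^(j+1) + 5·2^(j+1)) − 10·(2·10^j + 5·2^j) = (5)·2^j·(2 − 10) = (-40)·2^j. Since 10 | h(j) by the inductive hypothesis, 10 | 10·h(j); and 10 | -40 since -40 = 10·-4. Therefore 10 | h(j+1).
This completes the induction.
Therefore the largest such d is 10.

d = 10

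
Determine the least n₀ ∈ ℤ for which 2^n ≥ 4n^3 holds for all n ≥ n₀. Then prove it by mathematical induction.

n₀ = 14

At n = 13: 8192 < 8788, so the inequality fails and n₀ ≥ 14. We prove 2^n ≥ 4n^3 for all n ≥ 14.
Base step (n = 14): 2^n = 16384 and 4n^3 = 10976, so 16384 ≥ 10976.
Inductive step: assume the claim holds for n = k, so 2^k ≥ 4k^3.
Then 2^(k + 1) = 2·(2^k) ≥ 2·(4k^3).
Also, for k ≥ 14 we have 2·(4k^3) ≥ 4(k+1)^3, since 2 ≥ (1 + 1/k)^3 for all k ≥ 14.
Combining, 2^(k + 1) ≥ 4(k+1)^3.
By the principle of mathematical induction, the result holds for all n ≥ 14.
Hence the smallest such n₀ is 14.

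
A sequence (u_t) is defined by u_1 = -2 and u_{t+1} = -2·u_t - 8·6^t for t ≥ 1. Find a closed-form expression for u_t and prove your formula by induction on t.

u_t = (-2)^(t + 1) - 6^t

Computing the first terms: u_1 = -2, u_2 = -44, u_3 = -200. This suggests u_t = (-2)^(t + 1) - 6^t.
For the base case t = 1: the formula gives -2 = -2 = u_1.
Suppose the result is true for t = j, so u_j = (-2)^(j + 1) - 6^j.
Then u_{j+1} = -2·u_j - 8·6^j = -2·((-2)^(j + 1) - 6^j) - 8·6^j = (-2)^(j + 2) - 6^(j + 1) = (-2)^((j+1) + 1) - 6^(j+1),
which is the claimed formula at t = j+1.
By induction, the statement is established for all t ≥ 1.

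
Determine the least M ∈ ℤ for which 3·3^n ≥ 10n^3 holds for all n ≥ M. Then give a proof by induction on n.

At n = 5: 729 < 1250, so the inequality fails and M ≥ 6. We prove 3·3^n ≥ 10n^3 for all n ≥ 6.
For the base case n = 6: 3·3^n = 2187 and 10n^3 = 2160, so 2187 ≥ 2160.
Suppose the result is true for n = j, so 3·3^j ≥ 10j^3.
Then 3·3^(j + 1) = 3·(3·3^j) ≥ 3·(10j^3).
Also, for j ≥ 6 we have 3·(10j^3) ≥ 10(j+1)^3, since 3 ≥ (1 + 1/j)^3 for all j ≥ 6.
Combining, 3·3^(j + 1) ≥ 10(j+1)^3.
This completes the induction.
Hence the smallest such M is 6.

M = 6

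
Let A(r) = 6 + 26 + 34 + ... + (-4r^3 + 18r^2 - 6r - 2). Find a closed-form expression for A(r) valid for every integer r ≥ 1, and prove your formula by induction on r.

A(r) = -r(r^3 - 4r^2 - 5r + 2)

We claim A(r) = -r(r^3 - 4r^2 - 5r + 2) for all r ≥ 1.
Base case (r = 1): A(1) = 6, and the closed form gives 6. They agree.
Suppose the result is true for r = p, so A(p) = p(-p^3 + 4p^2 + 5p - 2).
Then A(p+1) = A(p) + (-4p^3 + 6p^2 + 18p + 6) = (p(-p^3 + 4p^2 + 5p - 2)) + (-4p^3 + 6p^2 + 18p + 6).
Simplifying, A(p+1) = -(p + 1)(p^3 - p^2 - 10p - 6) = -(p+1)((p+1)^3 - 4(p+1)^2 - 5(p+1) + 2),
which is the closed form with r = p+1.
Hence, by induction on r, the claim holds for every r ≥ 1.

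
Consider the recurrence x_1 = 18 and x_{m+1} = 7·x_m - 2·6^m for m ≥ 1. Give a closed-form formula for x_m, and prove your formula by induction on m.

Computing the first terms: x_1 = 18, x_2 = 114, x_3 = 726. This suggests x_m = 2·6^m + 6·7^(m - 1).
Base step (m = 1): the formula gives 18 = 18 = x_1.
Inductive step: assume the claim holds for m = p, so x_p = 2·6^p + 6·7^(p - 1).
Then x_{p+1} = 7·x_p - 2·6^p = 7·(2·6^p + 6·7^(p - 1)) - 2·6^p = 2·6^(p + 1) + 6·7^p = 2·6^(p+1) + 6·7^((p+1) - 1),
which is the claimed formula at m = p+1.
This completes the induction.

x_m = 2·6^m + 6·7^(m - 1)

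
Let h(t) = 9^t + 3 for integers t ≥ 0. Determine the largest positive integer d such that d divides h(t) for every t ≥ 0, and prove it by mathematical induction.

Computing the first values: h(0) = 4 and h(1) = 12; gcd(4, 12) = 4, so d ≤ 4.
We prove 4 | 9^t + 3 for all t ≥ 0 by induction on t.
Base case (t = 0): h(0) = 4 = 4·(1), so 4 | h(0).
Suppose the result is true for t = p, i.e. 4 | h(p). Then
h(p+1) = 9^(p+1) + 3 = 9·(9^p + 3) - 24 = 9·h(p) - 24. The first term is divisible by 4 by the inductive hypothesis, and -24 is divisible by 4. Hence 4 | h(p+1).
By the principle of mathematical induction, the result holds for all t ≥ 0.
Therefore the largest such d is 4.

d = 4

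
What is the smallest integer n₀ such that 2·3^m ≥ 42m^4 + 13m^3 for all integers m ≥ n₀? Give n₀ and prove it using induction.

n₀ = 12

At m = 11: 354294 < 632225, so the inequality fails and n₀ ≥ 12. We prove 2·3^m ≥ 42m^4 + 13m^3 for all m ≥ 12.
When m = 12: 2·3^m = 1062882 and 42m^4 + 13m^3 = 893376, so 1062882 ≥ 893376.
For the inductive step, assume it holds for an arbitrary k ≥ 12, so 2·3^k ≥ 42k^4 + 13k^3.
Then 2·3^(k + 1) = 3·(2·3^k) ≥ 3·(42k^4 + 13k^3).
Also, for k ≥ 12 we have 3·(42k^4 + 13k^3) ≥ 42(k+1)^4 + 13(k+1)^3, since 3·(42k^4 + 13k^3) − (42(k+1)^4 + 13(k+1)^3) = 84k^4 - 142k^3 - 291k^2 - 207k - 55, which is nonnegative for all k ≥ 12.
Combining, 2·3^(k + 1) ≥ 42(k+1)^4 + 13(k+1)^3.
By the principle of mathematical induction, the result holds for all m ≥ 12.
Hence the smallest such n₀ is 12.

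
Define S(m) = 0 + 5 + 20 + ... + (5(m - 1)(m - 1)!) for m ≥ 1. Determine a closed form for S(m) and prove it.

We claim S(m) = 5m! - 5 for all m ≥ 1.
When m = 1: S(1) = 0, and the closed form gives 0. They agree.
For the inductive step, assume it holds for an arbitrary j ≥ 1, so S(j) = 5j! - 5.
Then S(j+1) = S(j) + (5j·j!) = (5j! - 5) + (5j·j!).
Simplifying, S(j+1) = 5(j+1)! - 5,
which is the closed form with m = j+1.
By the principle of mathematical induction, the result holds for all m ≥ 1.

S(m) = 5m! - 5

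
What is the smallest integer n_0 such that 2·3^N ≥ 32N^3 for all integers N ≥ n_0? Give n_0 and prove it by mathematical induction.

At N = 8: 13122 < 16384, so the inequality fails and n_0 ≥ 9. We prove 2·3^N ≥ 32N^3 for all N ≥ 9.
Base case (N = 9): 2·3^N = 39366 and 32N^3 = 23328, so 39366 ≥ 23328.
Suppose the result is true for N = j, so 2·3^j ≥ 32j^3.
Then 2·3^(j + 1) = 3·(2·3^j) ≥ 3·(32j^3).
Also, for j ≥ 9 we have 3·(32j^3) ≥ 32(j+1)^3, since 3 ≥ (1 + 1/j)^3 for all j ≥ 9.
Combining, 2·3^(j + 1) ≥ 32(j+1)^3.
Hence, by induction on N, the claim holds for every N ≥ 9.
Hence the smallest such n_0 is 9.

n_0 = 9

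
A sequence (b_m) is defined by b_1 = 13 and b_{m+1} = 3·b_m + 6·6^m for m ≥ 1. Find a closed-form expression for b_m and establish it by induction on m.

b_m = 3^(m - 1) + 2·6^m

Computing the first terms: b_1 = 13, b_2 = 75, b_3 = 441. This suggests b_m = 3^(m - 1) + 2·6^m.
Base step (m = 1): the formula gives 13 = 13 = b_1.
For the inductive step, assume it holds for an arbitrary k ≥ 1, so b_k = 3^(k - 1) + 2·6^k.
Then b_{k+1} = 3·b_k + 6·6^k = 3·(3^(k - 1) + 2·6^k) + 6·6^k = 3^k + 2·6^(k + 1) = 3^((k+1) - 1) + 2·6^(k+1),
which is the claimed formula at m = k+1.
By induction, the statement is established for all m ≥ 1.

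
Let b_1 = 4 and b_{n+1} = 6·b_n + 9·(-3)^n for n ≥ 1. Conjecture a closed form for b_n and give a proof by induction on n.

b_n = -(-3)^n + 6^(n - 1)

Computing the first terms: b_1 = 4, b_2 = -3, b_3 = 63. This suggests b_n = -(-3)^n + 6^(n - 1).
For the base case n = 1: the formula gives 4 = 4 = b_1.
Suppose the result is true for n = m, so b_m = -(-3)^m + 6^(m - 1).
Then b_{m+1} = 6·b_m + 9·(-3)^m = 6·(-(-3)^m + 6^(m - 1)) + 9·(-3)^m = -(-3)^(m + 1) + 6^m = -(-3)^(m+1) + 6^((m+1) - 1),
which is the claimed formula at n = m+1.
By induction, the statement is established for all n ≥ 1.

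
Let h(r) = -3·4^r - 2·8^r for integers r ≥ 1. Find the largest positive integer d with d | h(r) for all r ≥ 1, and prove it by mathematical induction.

d = 4

Computing the first values: h(1) = -28 and h(2) = -176; gcd(-28, -176) = 4, so d ≤ 4.
We prove 4 | -3·4^r - 2·8^r for all r ≥ 1 by induction on r.
Base step (r = 1): h(1) = -28 = 4·(-7), so 4 | h(1).
Inductive step: suppose the statement holds for some j ≥ 1, i.e. 4 | h(j). Then
h(j+1) − 8·h(j) = (-3·4^(j+1) - 2·8^(j+1)) − 8·(-3·4^j - 2·8^j) = (-3)·4^j·(4 − 8) = (12)·4^j. Since 4 | h(j) by the inductive hypothesis, 4 | 8·h(j); and 4 | 12 since 12 = 4·3. Therefore 4 | h(j+1).
By the principle of mathematical induction, the result holds for all r ≥ 1.
Therefore the largest such d is 4.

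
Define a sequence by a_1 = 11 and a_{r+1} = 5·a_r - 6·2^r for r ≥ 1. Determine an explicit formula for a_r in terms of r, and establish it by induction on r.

Computing the first terms: a_1 = 11, a_2 = 43, a_3 = 191. This suggests a_r = 2^(r + 1) + 7·5^(r - 1).
When r = 1: the formula gives 11 = 11 = a_1.
Inductive step: suppose the statement holds for some m ≥ 1, so a_m = 2^(m + 1) + 7·5^(m - 1).
Then a_{m+1} = 5·a_m - 6·2^m = 5·(2^(m + 1) + 7·5^(m - 1)) - 6·2^m = 2^(m + 2) + 7·5^m = 2^((m+1) + 1) + 7·5^((m+1) - 1),
which is the claimed formula at r = m+1.
This completes the induction.

a_r = 2^(r + 1) + 7·5^(r - 1)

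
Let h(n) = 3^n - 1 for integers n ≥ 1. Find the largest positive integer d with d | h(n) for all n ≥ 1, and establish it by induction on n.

d = 2

Computing the first values: h(1) = 2 and h(2) = 8; gcd(2, 8) = 2, so d ≤ 2.
We prove 2 | 3^n - 1 for all n ≥ 1 by induction on n.
Base step (n = 1): h(1) = 2 = 2·(1), so 2 | h(1).
Inductive step: suppose the statement holds for some m ≥ 1, i.e. 2 | h(m). Then
3^{m+1} − 1^{m+1} = 3·3^m − 1·1^m = 3·(3^m − 1^m) + (2)·1^m. The first term is divisible by 2 by the inductive hypothesis, and the second term (2)·1^m is divisible by 2 since 2 | 2. Hence 2 | h(m+1).
Hence, by induction on n, the claim holds for every n ≥ 1.
Therefore the largest such d is 2.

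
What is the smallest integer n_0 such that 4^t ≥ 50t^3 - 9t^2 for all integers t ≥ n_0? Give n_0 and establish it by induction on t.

At t = 7: 16384 < 16709, so the inequality fails and n_0 ≥ 8. We prove 4^t ≥ 50t^3 - 9t^2 for all t ≥ 8.
For the base case t = 8: 4^t = 65536 and 50t^3 - 9t^2 = 25024, so 65536 ≥ 25024.
For the inductive step, assume it holds for an arbitrary k ≥ 8, so 4^k ≥ 50k^3 - 9k^2.
Then 4^(k + 1) = 4·(4^k) ≥ 4·(50k^3 - 9k^2).
Also, for k ≥ 8 we have 4·(50k^3 - 9k^2) ≥ 50(k+1)^3 - 9(k+1)^2, since 4·(50k^3 - 9k^2) − (50(k+1)^3 - 9(k+1)^2) = 150k^3 - 177k^2 - 132k - 41, which is nonnegative for all k ≥ 8.
Combining, 4^(k + 1) ≥ 50(k+1)^3 - 9(k+1)^2.
Hence, by induction on t, the claim holds for every t ≥ 8.
Hence the smallest such n_0 is 8.

n_0 = 8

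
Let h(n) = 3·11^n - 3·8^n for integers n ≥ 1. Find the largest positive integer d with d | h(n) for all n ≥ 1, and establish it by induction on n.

Computing the first values: h(1) = 9 and h(2) = 171; gcd(9, 171) = 9, so d ≤ 9.
We prove 9 | 3·11^n - 3·8^n for all n ≥ 1 by induction on n.
Base case (n = 1): h(1) = 9 = 9·(1), so 9 | h(1).
Inductive step: assume the claim holds for n = k, i.e. 9 | h(k). Then
h(k+1) − 11·h(k) = (3·11^(k+1) - 3·8^(k+1)) − 11·(3·11^k - 3·8^k) = (-3)·8^k·(8 − 11) = (9)·8^k. Since 9 | h(k) by the inductive hypothesis, 9 | 11·h(k); and 9 | 9 since 9 = 9·1. Therefore 9 | h(k+1).
Hence, by induction on n, the claim holds for every n ≥ 1.
Therefore the largest such d is 9.

d = 9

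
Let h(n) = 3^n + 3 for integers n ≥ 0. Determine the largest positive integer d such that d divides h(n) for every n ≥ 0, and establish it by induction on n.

Computing the first values: h(0) = 4 and h(1) = 6; gcd(4, 6) = 2, so d ≤ 2.
We prove 2 | 3^n + 3 for all n ≥ 0 by induction on n.
For the base case n = 0: h(0) = 4 = 2·(2), so 2 | h(0).
For the inductive step, assume it holds for an arbitrary p ≥ 0, i.e. 2 | h(p). Then
h(p+1) = 3^(p+1) + 3 = 3·(3^p + 3) - 6 = 3·h(p) - 6. The first term is divisible by 2 by the inductive hypothesis, and -6 is divisible by 2. Hence 2 | h(p+1).
By the principle of mathematical induction, the result holds for all n ≥ 0.
Therefore the largest such d is 2.

d = 2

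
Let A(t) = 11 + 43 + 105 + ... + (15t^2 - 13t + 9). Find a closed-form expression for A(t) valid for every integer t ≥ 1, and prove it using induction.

We claim A(t) = t(5t^2 + t + 5) for all t ≥ 1.
Base step (t = 1): A(1) = 11, and the closed form gives 11. They agree.
For the inductive step, assume it holds for an arbitrary p ≥ 1, so A(p) = p(5p^2 + p + 5).
Then A(p+1) = A(p) + (15p^2 + 17p + 11) = (p(5p^2 + p + 5)) + (15p^2 + 17p + 11).
Simplifying, A(p+1) = (p + 1)(5p^2 + 11p + 11) = (p+1)(5(p+1)^2 + (p+1) + 5),
which is the closed form with t = p+1.
Hence, by induction on t, the claim holds for every t ≥ 1.

A(t) = t(5t^2 + t + 5)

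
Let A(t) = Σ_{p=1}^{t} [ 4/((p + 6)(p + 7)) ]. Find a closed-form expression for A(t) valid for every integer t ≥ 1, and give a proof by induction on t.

A(t) = 4t/(7(t + 7))

We claim A(t) = 4t/(7(t + 7)) for all t ≥ 1.
For the base case t = 1: A(1) = 1/14, and the closed form gives 1/14. They agree.
Inductive step: assume the claim holds for t = p, so A(p) = 4p/(7(p + 7)).
Then A(p+1) = A(p) + (4/((p + 7)(p + 8))) = (4p/(7(p + 7))) + (4/((p + 7)(p + 8))).
Simplifying, A(p+1) = 4(p + 1)/(7(p + 8)) = 4(p+1)/(7((p+1) + 7)),
which is the closed form with t = p+1.
This completes the induction.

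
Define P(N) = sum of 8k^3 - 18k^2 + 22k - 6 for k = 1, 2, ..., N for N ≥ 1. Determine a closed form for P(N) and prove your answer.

P(N) = 2N(N^3 - N^2 + 2N + 1)

We claim P(N) = 2N(N^3 - N^2 + 2N + 1) for all N ≥ 1.
Base step (N = 1): P(1) = 6, and the closed form gives 6. They agree.
For the inductive step, assume it holds for an arbitrary k ≥ 1, so P(k) = 2k(k^3 - k^2 + 2k + 1).
Then P(k+1) = P(k) + (8k^3 + 6k^2 + 10k + 6) = (2k(k^3 - k^2 + 2k + 1)) + (8k^3 + 6k^2 + 10k + 6).
Simplifying, P(k+1) = 2(k + 1)(k^3 + 2k^2 + 3k + 3) = 2(k+1)((k+1)^3 - (k+1)^2 + 2(k+1) + 1),
which is the closed form with N = k+1.
Hence, by induction on N, the claim holds for every N ≥ 1.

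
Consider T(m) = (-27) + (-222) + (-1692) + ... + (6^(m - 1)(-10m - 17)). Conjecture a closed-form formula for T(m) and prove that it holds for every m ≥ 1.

We claim T(m) = -6^m(2m + 3) + 3 for all m ≥ 1.
For the base case m = 1: T(1) = -27, and the closed form gives -27. They agree.
Inductive step: assume the claim holds for m = p, so T(p) = -6^p(2p + 3) + 3.
Then T(p+1) = T(p) + (6^p(-10p - 27)) = (-6^p(2p + 3) + 3) + (6^p(-10p - 27)).
Simplifying, T(p+1) = -12·6^p·p - 30·6^p + 3 = -6^(p+1)(2(p+1) + 3) + 3,
which is the closed form with m = p+1.
Hence, by induction on m, the claim holds for every m ≥ 1.

T(m) = -6^m(2m + 3) + 3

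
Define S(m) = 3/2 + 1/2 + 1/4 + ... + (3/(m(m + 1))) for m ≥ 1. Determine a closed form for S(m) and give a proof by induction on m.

S(m) = 3m/(m + 1)

We claim S(m) = 3m/(m + 1) for all m ≥ 1.
Base case (m = 1): S(1) = 3/2, and the closed form gives 3/2. They agree.
For the inductive step, assume it holds for an arbitrary p ≥ 1, so S(p) = 3p/(p + 1).
Then S(p+1) = S(p) + (3/((p + 1)(p + 2))) = (3p/(p + 1)) + (3/((p + 1)(p + 2))).
Simplifying, S(p+1) = 3(p + 1)/(p + 2) = 3(p+1)/((p+1) + 1),
which is the closed form with m = p+1.
This completes the induction.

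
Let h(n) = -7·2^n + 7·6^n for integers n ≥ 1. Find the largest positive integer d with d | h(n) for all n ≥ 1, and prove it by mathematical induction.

Computing the first values: h(1) = 28 and h(2) = 224; gcd(28, 224) = 28, so d ≤ 28.
We prove 28 | -7·2^n + 7·6^n for all n ≥ 1 by induction on n.
When n = 1: h(1) = 28 = 28·(1), so 28 | h(1).
Suppose the result is true for n = m, i.e. 28 | h(m). Then
h(m+1) − 6·h(m) = (-7·2^(m+1) + 7·6^(m+1)) − 6·(-7·2^m + 7·6^m) = (-7)·2^m·(2 − 6) = (28)·2^m. Since 28 | h(m) by the inductive hypothesis, 28 | 6·h(m); and 28 | 28 since 28 = 28·1. Therefore 28 | h(m+1).
By the principle of mathematical induction, the result holds for all n ≥ 1.
Therefore the largest such d is 28.

d = 28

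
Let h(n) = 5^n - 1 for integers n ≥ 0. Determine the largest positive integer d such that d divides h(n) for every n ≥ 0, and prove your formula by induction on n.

d = 4

Computing the first values: h(0) = 0 and h(1) = 4; gcd(0, 4) = 4, so d ≤ 4.
We prove 4 | 5^n - 1 for all n ≥ 0 by induction on n.
Base step (n = 0): h(0) = 0 = 4·(0), so 4 | h(0).
Suppose the result is true for n = i, i.e. 4 | h(i). Then
h(i+1) = 5^(i+1) - 1 = 5·(5^i - 1) + 4 = 5·h(i) + 4. The first term is divisible by 4 by the inductive hypothesis, and 4 is divisible by 4. Hence 4 | h(i+1).
Hence, by induction on n, the claim holds for every n ≥ 0.
Therefore the largest such d is 4.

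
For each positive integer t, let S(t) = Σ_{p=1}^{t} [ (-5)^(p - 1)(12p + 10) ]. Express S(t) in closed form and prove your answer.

We claim S(t) = -2(-5)^t(t + 1) + 2 for all t ≥ 1.
When t = 1: S(1) = 22, and the closed form gives 22. They agree.
Inductive step: assume the claim holds for t = p, so S(p) = -2(-5)^p(p + 1) + 2.
Then S(p+1) = S(p) + ((-5)^p(12p + 22)) = (-2(-5)^p(p + 1) + 2) + ((-5)^p(12p + 22)).
Simplifying, S(p+1) = 10(-5)^p·p + 20(-5)^p + 2 = -2(-5)^(p+1)((p+1) + 1) + 2,
which is the closed form with t = p+1.
By induction, the statement is established for all t ≥ 1.

S(t) = -2(-5)^t(t + 1) + 2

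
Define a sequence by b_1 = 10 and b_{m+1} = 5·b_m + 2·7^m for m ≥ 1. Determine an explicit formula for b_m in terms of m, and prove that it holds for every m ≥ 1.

b_m = 3·5^(m - 1) + 7^m

Computing the first terms: b_1 = 10, b_2 = 64, b_3 = 418. This suggests b_m = 3·5^(m - 1) + 7^m.
For the base case m = 1: the formula gives 10 = 10 = b_1.
Suppose the result is true for m = r, so b_r = 3·5^(r - 1) + 7^r.
Then b_{r+1} = 5·b_r + 2·7^r = 5·(3·5^(r - 1) + 7^r) + 2·7^r = 3·5^r + 7^(r + 1) = 3·5^((r+1) - 1) + 7^(r+1),
which is the claimed formula at m = r+1.
This completes the induction.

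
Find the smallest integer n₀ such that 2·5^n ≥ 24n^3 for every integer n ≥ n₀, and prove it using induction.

At n = 4: 1250 < 1536, so the inequality fails and n₀ ≥ 5. We prove 2·5^n ≥ 24n^3 for all n ≥ 5.
When n = 5: 2·5^n = 6250 and 24n^3 = 3000, so 6250 ≥ 3000.
For the inductive step, assume it holds for an arbitrary i ≥ 5, so 2·5^i ≥ 24i^3.
Then 2·5^(i + 1) = 5·(2·5^i) ≥ 5·(24i^3).
Also, for i ≥ 5 we have 5·(24i^3) ≥ 24(i+1)^3, since 5 ≥ (1 + 1/i)^3 for all i ≥ 5.
Combining, 2·5^(i + 1) ≥ 24(i+1)^3.
This completes the induction.
Hence the smallest such n₀ is 5.

n₀ = 5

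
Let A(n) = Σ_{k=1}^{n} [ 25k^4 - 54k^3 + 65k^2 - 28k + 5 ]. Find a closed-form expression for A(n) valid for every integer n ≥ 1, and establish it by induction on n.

We claim A(n) = n(5n^4 - n^3 + 3n^2 + 5n + 1) for all n ≥ 1.
Base case (n = 1): A(1) = 13, and the closed form gives 13. They agree.
Suppose the result is true for n = k, so A(k) = k(5k^4 - k^3 + 3k^2 + 5k + 1).
Then A(k+1) = A(k) + (25k^4 + 46k^3 + 53k^2 + 40k + 13) = (k(5k^4 - k^3 + 3k^2 + 5k + 1)) + (25k^4 + 46k^3 + 53k^2 + 40k + 13).
Simplifying, A(k+1) = (k + 1)(5k^4 + 19k^3 + 30k^2 + 28k + 13) = (k+1)(5(k+1)^4 - (k+1)^3 + 3(k+1)^2 + 5(k+1) + 1),
which is the closed form with n = k+1.
Hence, by induction on n, the claim holds for every n ≥ 1.

A(n) = n(5n^4 - n^3 + 3n^2 + 5n + 1)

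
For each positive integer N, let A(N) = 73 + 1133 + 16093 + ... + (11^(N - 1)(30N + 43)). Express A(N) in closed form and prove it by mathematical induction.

A(N) = 11^N(3N + 4) - 4

We claim A(N) = 11^N(3N + 4) - 4 for all N ≥ 1.
Base step (N = 1): A(1) = 73, and the closed form gives 73. They agree.
For the inductive step, assume it holds for an arbitrary j ≥ 1, so A(j) = 11^j(3j + 4) - 4.
Then A(j+1) = A(j) + (11^j(30j + 73)) = (11^j(3j + 4) - 4) + (11^j(30j + 73)).
Simplifying, A(j+1) = 33·11^j·j + 77·11^j - 4 = 11^(j+1)(3(j+1) + 4) - 4,
which is the closed form with N = j+1.
This completes the induction.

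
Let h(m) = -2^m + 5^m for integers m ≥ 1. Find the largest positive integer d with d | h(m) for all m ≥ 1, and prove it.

d = 3

Computing the first values: h(1) = 3 and h(2) = 21; gcd(3, 21) = 3, so d ≤ 3.
We prove 3 | -2^m + 5^m for all m ≥ 1 by induction on m.
Base case (m = 1): h(1) = 3 = 3·(1), so 3 | h(1).
Inductive step: suppose the statement holds for some p ≥ 1, i.e. 3 | h(p). Then
5^{p+1} − 2^{p+1} = 5·5^p − 2·2^p = 5·(5^p − 2^p) + (3)·2^p. The first term is divisible by 3 by the inductive hypothesis, and the second term (3)·2^p is divisible by 3 since 3 | 3. Hence 3 | h(p+1).
By induction, the statement is established for all m ≥ 1.
Therefore the largest such d is 3.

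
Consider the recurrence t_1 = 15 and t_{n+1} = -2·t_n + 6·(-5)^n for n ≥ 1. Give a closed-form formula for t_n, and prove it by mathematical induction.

Computing the first terms: t_1 = 15, t_2 = -60, t_3 = 270. This suggests t_n = 5(-2)^(n - 1) - 2(-5)^n.
For the base case n = 1: the formula gives 15 = 15 = t_1.
Inductive step: assume the claim holds for n = p, so t_p = 5(-2)^(p - 1) - 2(-5)^p.
Then t_{p+1} = -2·t_p + 6·(-5)^p = -2·(5(-2)^(p - 1) - 2(-5)^p) + 6·(-5)^p = 5(-2)^p - 2(-5)^(p + 1) = 5(-2)^((p+1) - 1) - 2(-5)^(p+1),
which is the claimed formula at n = p+1.
This completes the induction.

t_n = 5(-2)^(n - 1) - 2(-5)^n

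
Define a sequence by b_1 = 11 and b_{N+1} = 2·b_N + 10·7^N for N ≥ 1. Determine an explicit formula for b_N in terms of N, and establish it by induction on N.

b_N = -3·2^(N - 1) + 2·7^N

Computing the first terms: b_1 = 11, b_2 = 92, b_3 = 674. This suggests b_N = -3·2^(N - 1) + 2·7^N.
Base case (N = 1): the formula gives 11 = 11 = b_1.
Inductive step: assume the claim holds for N = i, so b_i = -3·2^(i - 1) + 2·7^i.
Then b_{i+1} = 2·b_i + 10·7^i = 2·(-3·2^(i - 1) + 2·7^i) + 10·7^i = -3·2^i + 2·7^(i + 1) = -3·2^((i+1) - 1) + 2·7^(i+1),
which is the claimed formula at N = i+1.
This completes the induction.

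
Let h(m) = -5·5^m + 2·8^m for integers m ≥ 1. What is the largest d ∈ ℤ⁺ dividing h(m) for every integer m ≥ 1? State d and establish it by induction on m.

Computing the first values: h(1) = -9 and h(2) = 3; gcd(-9, 3) = 3, so d ≤ 3.
We prove 3 | -5·5^m + 2·8^m for all m ≥ 1 by induction on m.
Base step (m = 1): h(1) = -9 = 3·(-3), so 3 | h(1).
Inductive step: assume the claim holds for m = j, i.e. 3 | h(j). Then
h(j+1) − 8·h(j) = (-5·5^(j+1) + 2·8^(j+1)) − 8·(-5·5^j + 2·8^j) = (-5)·5^j·(5 − 8) = (15)·5^j. Since 3 | h(j) by the inductive hypothesis, 3 | 8·h(j); and 3 | 15 since 15 = 3·5. Therefore 3 | h(j+1).
Hence, by induction on m, the claim holds for every m ≥ 1.
Therefore the largest such d is 3.

d = 3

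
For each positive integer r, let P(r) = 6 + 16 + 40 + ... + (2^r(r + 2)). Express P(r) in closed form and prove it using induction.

P(r) = 2·2^r(r + 1) - 2

We claim P(r) = 2·2^r(r + 1) - 2 for all r ≥ 1.
For the base case r = 1: P(1) = 6, and the closed form gives 6. They agree.
Suppose the result is true for r = j, so P(j) = 2·2^j(j + 1) - 2.
Then P(j+1) = P(j) + (2^(j + 1)(j + 3)) = (2·2^j(j + 1) - 2) + (2^(j + 1)(j + 3)).
Simplifying, P(j+1) = 4·2^j·j + 8·2^j - 2 = 2·2^(j+1)((j+1) + 1) - 2,
which is the closed form with r = j+1.
Hence, by induction on r, the claim holds for every r ≥ 1.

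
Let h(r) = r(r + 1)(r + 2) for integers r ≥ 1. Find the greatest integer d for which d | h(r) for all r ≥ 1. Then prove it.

Computing the first values: h(1) = 6 and h(2) = 24; gcd(6, 24) = 6, so d ≤ 6.
We prove 6 | r(r + 1)(r + 2) for all r ≥ 1 by induction on r.
Base step (r = 1): h(1) = 6 = 6·(1), so 6 | h(1).
Suppose the result is true for r = m, i.e. 6 | h(m). Then
h(m+1) − h(m) = (m+1)·(m+2)·(m+3) − m·(m+1)·(m+2) = (m+1)·(m+2)·[(m+3) − m] = 3·(m+1)·(m+2). The product of 2 consecutive integers is divisible by (2)! = 2, so h(m+1) − h(m) is divisible by 3·2 = 6. By the inductive hypothesis 6 | h(m), hence 6 | h(m+1).
Hence, by induction on r, the claim holds for every r ≥ 1.
Therefore the largest such d is 6.

d = 6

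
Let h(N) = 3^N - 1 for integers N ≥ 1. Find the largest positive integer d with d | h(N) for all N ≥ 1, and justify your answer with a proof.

d = 2

Computing the first values: h(1) = 2 and h(2) = 8; gcd(2, 8) = 2, so d ≤ 2.
We prove 2 | 3^N - 1 for all N ≥ 1 by induction on N.
For the base case N = 1: h(1) = 2 = 2·(1), so 2 | h(1).
Inductive step: assume the claim holds for N = m, i.e. 2 | h(m). Then
3^{m+1} − 1^{m+1} = 3·3^m − 1·1^m = 3·(3^m − 1^m) + (2)·1^m. The first term is divisible by 2 by the inductive hypothesis, and the second term (2)·1^m is divisible by 2 since 2 | 2. Hence 2 | h(m+1).
By induction, the statement is established for all N ≥ 1.
Therefore the largest such d is 2.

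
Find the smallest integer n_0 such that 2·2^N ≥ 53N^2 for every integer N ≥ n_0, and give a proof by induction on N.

At N = 11: 4096 < 6413, so the inequality fails and n_0 ≥ 12. We prove 2·2^N ≥ 53N^2 for all N ≥ 12.
Base step (N = 12): 2·2^N = 8192 and 53N^2 = 7632, so 8192 ≥ 7632.
For the inductive step, assume it holds for an arbitrary r ≥ 12, so 2·2^r ≥ 53r^2.
Then 2·2^(r + 1) = 2·(2·2^r) ≥ 2·(53r^2).
Also, for r ≥ 12 we have 2·(53r^2) ≥ 53(r+1)^2, since 2 ≥ (1 + 1/r)^2 for all r ≥ 12.
Combining, 2·2^(r + 1) ≥ 53(r+1)^2.
This completes the induction.
Hence the smallest such n_0 is 12.

n_0 = 12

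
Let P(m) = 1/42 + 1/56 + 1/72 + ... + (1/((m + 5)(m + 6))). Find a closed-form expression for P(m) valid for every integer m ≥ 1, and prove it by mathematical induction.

P(m) = m/(6(m + 6))

We claim P(m) = m/(6(m + 6)) for all m ≥ 1.
Base case (m = 1): P(1) = 1/42, and the closed form gives 1/42. They agree.
Inductive step: suppose the statement holds for some p ≥ 1, so P(p) = p/(6(p + 6)).
Then P(p+1) = P(p) + (1/((p + 6)(p + 7))) = (p/(6(p + 6))) + (1/((p + 6)(p + 7))).
Simplifying, P(p+1) = (p + 1)/(6(p + 7)) = (p+1)/(6((p+1) + 6)),
which is the closed form with m = p+1.
By the principle of mathematical induction, the result holds for all m ≥ 1.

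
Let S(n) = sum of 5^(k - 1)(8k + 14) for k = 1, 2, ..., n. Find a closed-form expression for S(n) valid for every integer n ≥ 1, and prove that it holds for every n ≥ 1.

S(n) = 5^n(2n + 3) - 3

We claim S(n) = 5^n(2n + 3) - 3 for all n ≥ 1.
When n = 1: S(1) = 22, and the closed form gives 22. They agree.
For the inductive step, assume it holds for an arbitrary k ≥ 1, so S(k) = 5^k(2k + 3) - 3.
Then S(k+1) = S(k) + (5^k(8k + 22)) = (5^k(2k + 3) - 3) + (5^k(8k + 22)).
Simplifying, S(k+1) = 10·5^k·k + 25·5^k - 3 = 5^(k+1)(2(k+1) + 3) - 3,
which is the closed form with n = k+1.
By induction, the statement is established for all n ≥ 1.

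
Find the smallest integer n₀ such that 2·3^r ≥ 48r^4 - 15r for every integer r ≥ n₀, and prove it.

At r = 11: 354294 < 702603, so the inequality fails and n₀ ≥ 12. We prove 2·3^r ≥ 48r^4 - 15r for all r ≥ 12.
Base step (r = 12): 2·3^r = 1062882 and 48r^4 - 15r = 995148, so 1062882 ≥ 995148.
Inductive step: assume the claim holds for r = i, so 2·3^i ≥ 48i^4 - 15i.
Then 2·3^(i + 1) = 3·(2·3^i) ≥ 3·(48i^4 - 15i).
Also, for i ≥ 12 we have 3·(48i^4 - 15i) ≥ 48(i+1)^4 - 15(i+1), since 3·(48i^4 - 15i) − (48(i+1)^4 - 15(i+1)) = 96i^4 - 192i^3 - 288i^2 - 222i - 33, which is nonnegative for all i ≥ 12.
Combining, 2·3^(i + 1) ≥ 48(i+1)^4 - 15(i+1).
Hence, by induction on r, the claim holds for every r ≥ 12.
Hence the smallest such n₀ is 12.

n₀ = 12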